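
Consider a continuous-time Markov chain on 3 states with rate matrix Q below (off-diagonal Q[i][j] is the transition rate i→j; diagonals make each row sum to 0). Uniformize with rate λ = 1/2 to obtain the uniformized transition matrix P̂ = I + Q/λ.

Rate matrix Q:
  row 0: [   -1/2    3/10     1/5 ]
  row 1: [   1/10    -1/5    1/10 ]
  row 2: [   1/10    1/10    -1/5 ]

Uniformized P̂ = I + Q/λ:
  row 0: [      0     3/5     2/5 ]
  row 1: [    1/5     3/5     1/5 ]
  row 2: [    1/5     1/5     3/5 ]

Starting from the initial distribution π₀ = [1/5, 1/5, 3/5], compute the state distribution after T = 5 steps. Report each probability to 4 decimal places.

t=0: π = [0.2000, 0.2000, 0.6000]
t=1: π = [0.1600, 0.3600, 0.4800]
t=2: π = [0.1680, 0.4080, 0.4240]
t=3: π = [0.1664, 0.4304, 0.4032]
t=4: π = [0.1667, 0.4387, 0.3946]
t=5: π = [0.1667, 0.4422, 0.3912]

π = [0.1667, 0.4422, 0.3912]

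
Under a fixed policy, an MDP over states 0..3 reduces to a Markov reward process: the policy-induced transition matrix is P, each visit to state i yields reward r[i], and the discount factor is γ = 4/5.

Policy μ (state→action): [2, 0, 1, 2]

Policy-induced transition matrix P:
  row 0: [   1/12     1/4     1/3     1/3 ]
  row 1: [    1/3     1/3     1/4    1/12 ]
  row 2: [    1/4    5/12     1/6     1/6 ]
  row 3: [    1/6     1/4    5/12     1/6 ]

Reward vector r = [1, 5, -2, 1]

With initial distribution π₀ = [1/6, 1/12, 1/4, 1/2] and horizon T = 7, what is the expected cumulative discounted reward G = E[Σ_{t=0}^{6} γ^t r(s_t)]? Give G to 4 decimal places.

t=0: π = [0.1667, 0.0833, 0.2500, 0.5000], E[r] = 0.5833, γ^t·E[r] = 0.583333, running G = 0.583333
t=1: π = [0.1875, 0.2986, 0.3264, 0.1875], E[r] = 1.2153, γ^t·E[r] = 0.972222, running G = 1.555556
t=2: π = [0.2280, 0.3293, 0.2697, 0.1730], E[r] = 1.5081, γ^t·E[r] = 0.965185, running G = 2.520741
t=3: π = [0.2250, 0.3224, 0.2754, 0.1772], E[r] = 1.4634, γ^t·E[r] = 0.749284, running G = 3.270025
t=4: π = [0.2246, 0.3228, 0.2753, 0.1773], E[r] = 1.4650, γ^t·E[r] = 0.600069, running G = 3.870094
t=5: π = [0.2247, 0.3228, 0.2753, 0.1772], E[r] = 1.4652, γ^t·E[r] = 0.480111, running G = 4.350205
t=6: π = [0.2247, 0.3228, 0.2753, 0.1772], E[r] = 1.4652, γ^t·E[r] = 0.384094, running G = 4.734299

G = 4.7343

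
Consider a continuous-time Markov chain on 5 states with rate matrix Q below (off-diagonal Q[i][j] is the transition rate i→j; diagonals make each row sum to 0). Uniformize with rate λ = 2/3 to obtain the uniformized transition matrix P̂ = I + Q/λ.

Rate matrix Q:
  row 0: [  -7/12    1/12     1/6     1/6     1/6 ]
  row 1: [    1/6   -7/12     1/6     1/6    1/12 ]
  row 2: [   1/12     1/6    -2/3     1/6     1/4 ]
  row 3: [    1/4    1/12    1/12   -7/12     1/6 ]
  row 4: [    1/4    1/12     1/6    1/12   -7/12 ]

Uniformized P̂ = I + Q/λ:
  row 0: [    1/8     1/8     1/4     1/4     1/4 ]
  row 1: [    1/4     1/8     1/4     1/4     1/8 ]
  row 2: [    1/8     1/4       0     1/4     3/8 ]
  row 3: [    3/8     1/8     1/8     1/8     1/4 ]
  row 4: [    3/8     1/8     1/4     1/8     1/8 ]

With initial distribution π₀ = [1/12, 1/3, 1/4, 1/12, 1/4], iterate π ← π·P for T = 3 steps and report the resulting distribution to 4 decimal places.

t=0: π = [0.0833, 0.3333, 0.2500, 0.0833, 0.2500]
t=1: π = [0.2500, 0.1563, 0.1771, 0.2083, 0.2083]
t=2: π = [0.2487, 0.1471, 0.1797, 0.1979, 0.2266]
t=3: π = [0.2495, 0.1475, 0.1803, 0.1969, 0.2257]

π = [0.2495, 0.1475, 0.1803, 0.1969, 0.2257]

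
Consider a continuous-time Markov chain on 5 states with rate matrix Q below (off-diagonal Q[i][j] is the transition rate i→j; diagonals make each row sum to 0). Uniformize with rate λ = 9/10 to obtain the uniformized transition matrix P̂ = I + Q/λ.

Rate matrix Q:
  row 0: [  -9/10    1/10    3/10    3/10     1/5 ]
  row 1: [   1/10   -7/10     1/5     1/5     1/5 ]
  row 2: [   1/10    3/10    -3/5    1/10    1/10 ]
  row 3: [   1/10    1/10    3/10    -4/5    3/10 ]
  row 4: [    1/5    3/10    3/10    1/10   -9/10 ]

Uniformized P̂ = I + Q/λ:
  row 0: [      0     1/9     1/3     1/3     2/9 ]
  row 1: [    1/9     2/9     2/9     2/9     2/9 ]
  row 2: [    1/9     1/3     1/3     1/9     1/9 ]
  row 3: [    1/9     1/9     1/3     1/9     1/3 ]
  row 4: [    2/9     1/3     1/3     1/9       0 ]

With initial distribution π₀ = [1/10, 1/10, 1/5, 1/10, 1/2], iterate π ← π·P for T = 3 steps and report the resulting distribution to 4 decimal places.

π = [0.1195, 0.2446, 0.3071, 0.1606, 0.1682]

t=0: π = [0.1000, 0.1000, 0.2000, 0.1000, 0.5000]
t=1: π = [0.1556, 0.2778, 0.3222, 0.1444, 0.1000]
t=2: π = [0.1049, 0.2358, 0.3025, 0.1765, 0.1802]
t=3: π = [0.1195, 0.2446, 0.3071, 0.1606, 0.1682]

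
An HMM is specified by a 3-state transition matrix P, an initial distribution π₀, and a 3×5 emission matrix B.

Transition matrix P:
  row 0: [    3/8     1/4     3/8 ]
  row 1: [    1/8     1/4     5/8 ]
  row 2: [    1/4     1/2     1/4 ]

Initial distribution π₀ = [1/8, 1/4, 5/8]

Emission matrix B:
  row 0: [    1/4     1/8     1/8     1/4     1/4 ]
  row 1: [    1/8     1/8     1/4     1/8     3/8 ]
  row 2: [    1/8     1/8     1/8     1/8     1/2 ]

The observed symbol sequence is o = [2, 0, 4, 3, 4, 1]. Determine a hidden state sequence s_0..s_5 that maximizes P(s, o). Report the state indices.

path = [2, 1, 2, 1, 2, 1]

t=0: δ = [1.562e-02, 6.250e-02, 7.812e-02]  (obs o_0=2)
t=1: δ = [4.883e-03, 4.883e-03, 4.883e-03]  ψ = [2, 2, 1]  (obs o_1=0)
t=2: δ = [4.578e-04, 9.155e-04, 1.526e-03]  ψ = [0, 2, 1]  (obs o_2=4)
t=3: δ = [9.537e-05, 9.537e-05, 7.153e-05]  ψ = [2, 2, 1]  (obs o_3=3)
t=4: δ = [8.941e-06, 1.341e-05, 2.980e-05]  ψ = [0, 2, 1]  (obs o_4=4)
t=5: δ = [9.313e-07, 1.863e-06, 1.048e-06]  ψ = [2, 2, 1]  (obs o_5=1)
backtrack: best end state = 1; path = [2, 1, 2, 1, 2, 1]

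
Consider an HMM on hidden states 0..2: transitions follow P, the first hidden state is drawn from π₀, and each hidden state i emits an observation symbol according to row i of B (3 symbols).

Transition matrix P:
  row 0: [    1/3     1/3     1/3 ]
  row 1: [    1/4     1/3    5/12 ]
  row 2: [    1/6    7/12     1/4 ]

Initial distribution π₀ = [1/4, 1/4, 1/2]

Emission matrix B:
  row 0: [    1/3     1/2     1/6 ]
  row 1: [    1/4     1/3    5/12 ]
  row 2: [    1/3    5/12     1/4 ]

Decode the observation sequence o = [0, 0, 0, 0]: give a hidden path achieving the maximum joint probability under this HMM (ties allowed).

path = [2, 1, 2, 1]

t=0: δ = [8.333e-02, 6.250e-02, 1.667e-01]  (obs o_0=0)
t=1: δ = [9.259e-03, 2.431e-02, 1.389e-02]  ψ = [0, 2, 2]  (obs o_1=0)
t=2: δ = [2.025e-03, 2.025e-03, 3.376e-03]  ψ = [1, 1, 1]  (obs o_2=0)
t=3: δ = [2.251e-04, 4.923e-04, 2.813e-04]  ψ = [0, 2, 1]  (obs o_3=0)
backtrack: best end state = 1; path = [2, 1, 2, 1]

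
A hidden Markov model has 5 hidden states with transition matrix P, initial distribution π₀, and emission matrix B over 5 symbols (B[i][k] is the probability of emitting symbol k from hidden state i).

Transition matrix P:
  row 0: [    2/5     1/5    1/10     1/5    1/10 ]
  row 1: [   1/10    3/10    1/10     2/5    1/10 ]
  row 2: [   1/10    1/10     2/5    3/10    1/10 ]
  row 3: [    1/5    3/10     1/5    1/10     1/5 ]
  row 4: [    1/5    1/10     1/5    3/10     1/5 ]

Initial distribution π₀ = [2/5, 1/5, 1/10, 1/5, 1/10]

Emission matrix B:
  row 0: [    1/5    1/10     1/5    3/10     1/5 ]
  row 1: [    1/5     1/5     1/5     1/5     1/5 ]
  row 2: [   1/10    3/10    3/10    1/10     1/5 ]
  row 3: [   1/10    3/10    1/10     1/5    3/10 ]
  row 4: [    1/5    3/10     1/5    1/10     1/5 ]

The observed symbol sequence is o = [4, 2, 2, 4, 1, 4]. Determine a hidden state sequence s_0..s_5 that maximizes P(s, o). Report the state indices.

path = [3, 2, 2, 2, 2, 3]

t=0: δ = [8.000e-02, 4.000e-02, 2.000e-02, 6.000e-02, 2.000e-02]  (obs o_0=4)
t=1: δ = [6.400e-03, 3.600e-03, 3.600e-03, 1.600e-03, 2.400e-03]  ψ = [0, 3, 3, 0, 3]  (obs o_1=2)
t=2: δ = [5.120e-04, 2.560e-04, 4.320e-04, 1.440e-04, 1.280e-04]  ψ = [0, 0, 2, 1, 0]  (obs o_2=2)
t=3: δ = [4.096e-05, 2.048e-05, 3.456e-05, 3.888e-05, 1.024e-05]  ψ = [0, 0, 2, 2, 0]  (obs o_3=4)
t=4: δ = [1.638e-06, 2.333e-06, 4.147e-06, 3.110e-06, 2.333e-06]  ψ = [0, 3, 2, 2, 3]  (obs o_4=1)
t=5: δ = [1.311e-07, 1.866e-07, 3.318e-07, 3.732e-07, 1.244e-07]  ψ = [0, 3, 2, 2, 3]  (obs o_5=4)
backtrack: best end state = 3; path = [3, 2, 2, 2, 2, 3]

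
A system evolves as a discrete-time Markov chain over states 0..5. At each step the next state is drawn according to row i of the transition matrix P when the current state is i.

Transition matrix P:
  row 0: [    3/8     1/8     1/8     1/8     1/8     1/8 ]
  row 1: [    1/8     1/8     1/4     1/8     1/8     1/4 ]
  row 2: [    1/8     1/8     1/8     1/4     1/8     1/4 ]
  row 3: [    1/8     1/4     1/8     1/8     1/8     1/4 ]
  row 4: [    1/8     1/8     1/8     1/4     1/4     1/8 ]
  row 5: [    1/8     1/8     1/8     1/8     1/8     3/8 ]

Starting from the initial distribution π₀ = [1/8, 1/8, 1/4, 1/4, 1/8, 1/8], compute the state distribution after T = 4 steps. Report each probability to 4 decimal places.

π = [0.1665, 0.1451, 0.1431, 0.1608, 0.1429, 0.2416]

t=0: π = [0.1250, 0.1250, 0.2500, 0.2500, 0.1250, 0.1250]
t=1: π = [0.1563, 0.1563, 0.1406, 0.1719, 0.1406, 0.2344]
t=2: π = [0.1641, 0.1465, 0.1445, 0.1602, 0.1426, 0.2422]
t=3: π = [0.1660, 0.1450, 0.1433, 0.1609, 0.1428, 0.2419]
t=4: π = [0.1665, 0.1451, 0.1431, 0.1608, 0.1429, 0.2416]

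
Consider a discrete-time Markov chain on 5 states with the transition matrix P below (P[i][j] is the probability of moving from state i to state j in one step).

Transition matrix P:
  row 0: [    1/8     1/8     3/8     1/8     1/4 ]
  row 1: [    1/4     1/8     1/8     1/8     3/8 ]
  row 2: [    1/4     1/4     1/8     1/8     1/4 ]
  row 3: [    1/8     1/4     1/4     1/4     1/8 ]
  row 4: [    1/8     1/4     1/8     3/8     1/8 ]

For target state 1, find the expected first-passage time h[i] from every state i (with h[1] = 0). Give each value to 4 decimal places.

First-step conditioning: h[1] = 0; for i ≠ 1, h[i] = 1 + Σ_k P[i][k]·h[k].
  h[0] = 1 + 1/8·h[0] + 3/8·h[2] + 1/8·h[3] + 1/4·h[4]
  h[2] = 1 + 1/4·h[0] + 1/8·h[2] + 1/8·h[3] + 1/4·h[4]
  h[3] = 1 + 1/8·h[0] + 1/4·h[2] + 1/4·h[3] + 1/8·h[4]
  h[4] = 1 + 1/8·h[0] + 1/8·h[2] + 3/8·h[3] + 1/8·h[4]
Solving the 4×4 linear system over states ≠ 1 gives exactly h = [200/41, 0, 180/41, 2308/533, 2304/533] (h[1] = 0 is the target).

h = [4.8780, 0.0000, 4.3902, 4.3302, 4.3227]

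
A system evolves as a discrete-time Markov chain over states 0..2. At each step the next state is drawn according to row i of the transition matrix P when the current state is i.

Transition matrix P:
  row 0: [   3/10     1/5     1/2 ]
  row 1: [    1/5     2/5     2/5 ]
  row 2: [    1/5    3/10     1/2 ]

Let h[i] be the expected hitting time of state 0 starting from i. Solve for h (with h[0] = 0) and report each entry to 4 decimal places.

First-step conditioning: h[0] = 0; for i ≠ 0, h[i] = 1 + Σ_k P[i][k]·h[k].
  h[1] = 1 + 2/5·h[1] + 2/5·h[2]
  h[2] = 1 + 3/10·h[1] + 1/2·h[2]
Solving the 2×2 linear system over states ≠ 0 gives exactly h = [0, 5, 5] (h[0] = 0 is the target).

h = [0.0000, 5.0000, 5.0000]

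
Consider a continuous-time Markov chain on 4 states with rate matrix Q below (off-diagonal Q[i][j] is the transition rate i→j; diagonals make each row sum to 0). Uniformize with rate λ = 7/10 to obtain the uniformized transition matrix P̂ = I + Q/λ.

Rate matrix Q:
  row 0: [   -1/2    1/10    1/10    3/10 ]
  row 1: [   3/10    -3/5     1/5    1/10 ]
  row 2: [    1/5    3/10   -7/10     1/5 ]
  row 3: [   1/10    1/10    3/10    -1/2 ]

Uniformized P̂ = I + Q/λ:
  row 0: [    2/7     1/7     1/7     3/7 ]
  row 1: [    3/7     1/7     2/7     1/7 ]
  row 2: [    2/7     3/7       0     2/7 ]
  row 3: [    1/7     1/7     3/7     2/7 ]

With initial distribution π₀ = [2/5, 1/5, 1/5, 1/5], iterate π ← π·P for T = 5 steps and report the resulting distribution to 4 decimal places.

π = [0.2731, 0.2072, 0.2244, 0.2952]

t=0: π = [0.4000, 0.2000, 0.2000, 0.2000]
t=1: π = [0.2857, 0.2000, 0.2000, 0.3143]
t=2: π = [0.2694, 0.2000, 0.2327, 0.2980]
t=3: π = [0.2717, 0.2093, 0.2233, 0.2956]
t=4: π = [0.2734, 0.2067, 0.2253, 0.2946]
t=5: π = [0.2731, 0.2072, 0.2244, 0.2952]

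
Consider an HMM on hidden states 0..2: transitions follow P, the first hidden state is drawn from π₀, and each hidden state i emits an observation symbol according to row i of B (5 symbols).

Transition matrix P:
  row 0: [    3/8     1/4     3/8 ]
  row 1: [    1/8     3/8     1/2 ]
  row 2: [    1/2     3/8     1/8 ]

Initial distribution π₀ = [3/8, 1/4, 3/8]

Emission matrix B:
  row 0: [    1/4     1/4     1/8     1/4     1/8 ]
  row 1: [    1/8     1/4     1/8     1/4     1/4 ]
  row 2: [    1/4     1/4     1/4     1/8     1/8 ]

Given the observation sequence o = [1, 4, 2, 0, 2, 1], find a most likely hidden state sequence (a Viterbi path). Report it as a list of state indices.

t=0: δ = [9.375e-02, 6.250e-02, 9.375e-02]  (obs o_0=1)
t=1: δ = [5.859e-03, 8.789e-03, 4.395e-03]  ψ = [2, 2, 0]  (obs o_1=4)
t=2: δ = [2.747e-04, 4.120e-04, 1.099e-03]  ψ = [0, 1, 1]  (obs o_2=2)
t=3: δ = [1.373e-04, 5.150e-05, 5.150e-05]  ψ = [2, 2, 1]  (obs o_3=0)
t=4: δ = [6.437e-06, 4.292e-06, 1.287e-05]  ψ = [0, 0, 0]  (obs o_4=2)
t=5: δ = [1.609e-06, 1.207e-06, 6.035e-07]  ψ = [2, 2, 0]  (obs o_5=1)
backtrack: best end state = 0; path = [2, 1, 2, 0, 2, 0]

path = [2, 1, 2, 0, 2, 0]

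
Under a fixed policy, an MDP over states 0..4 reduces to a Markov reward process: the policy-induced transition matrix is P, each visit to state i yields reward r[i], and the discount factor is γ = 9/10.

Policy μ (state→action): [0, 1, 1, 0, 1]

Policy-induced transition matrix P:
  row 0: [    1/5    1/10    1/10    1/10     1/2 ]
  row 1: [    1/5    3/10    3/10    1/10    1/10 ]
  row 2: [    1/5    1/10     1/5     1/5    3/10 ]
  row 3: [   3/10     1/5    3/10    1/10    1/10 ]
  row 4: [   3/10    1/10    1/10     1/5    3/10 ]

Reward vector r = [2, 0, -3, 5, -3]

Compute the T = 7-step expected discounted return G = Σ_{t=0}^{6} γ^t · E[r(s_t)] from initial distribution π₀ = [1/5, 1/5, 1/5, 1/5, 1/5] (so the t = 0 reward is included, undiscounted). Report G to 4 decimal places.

G = -0.5836

t=0: π = [0.2000, 0.2000, 0.2000, 0.2000, 0.2000], E[r] = 0.2000, γ^t·E[r] = 0.200000, running G = 0.200000
t=1: π = [0.2400, 0.1600, 0.2000, 0.1400, 0.2600], E[r] = -0.2000, γ^t·E[r] = -0.180000, running G = 0.020000
t=2: π = [0.2400, 0.1460, 0.1800, 0.1460, 0.2880], E[r] = -0.1940, γ^t·E[r] = -0.157140, running G = -0.137140
t=3: π = [0.2434, 0.1438, 0.1764, 0.1468, 0.2896], E[r] = -0.1772, γ^t·E[r] = -0.129179, running G = -0.266319
t=4: π = [0.2436, 0.1434, 0.1758, 0.1466, 0.2906], E[r] = -0.1787, γ^t·E[r] = -0.117232, running G = -0.383551
t=5: π = [0.2437, 0.1433, 0.1756, 0.1466, 0.2907], E[r] = -0.1783, γ^t·E[r] = -0.105296, running G = -0.488847
t=6: π = [0.2437, 0.1433, 0.1756, 0.1466, 0.2907], E[r] = -0.1783, γ^t·E[r] = -0.094747, running G = -0.583594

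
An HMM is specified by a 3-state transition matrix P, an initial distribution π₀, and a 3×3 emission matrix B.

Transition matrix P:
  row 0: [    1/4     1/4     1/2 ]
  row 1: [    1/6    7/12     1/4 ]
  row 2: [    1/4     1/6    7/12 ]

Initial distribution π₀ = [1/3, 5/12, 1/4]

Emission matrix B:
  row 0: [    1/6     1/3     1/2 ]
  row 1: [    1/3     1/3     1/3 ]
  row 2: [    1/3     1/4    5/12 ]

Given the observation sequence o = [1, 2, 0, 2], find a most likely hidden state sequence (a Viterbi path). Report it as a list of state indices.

path = [0, 2, 2, 2]

t=0: δ = [1.111e-01, 1.389e-01, 6.250e-02]  (obs o_0=1)
t=1: δ = [1.389e-02, 2.701e-02, 2.315e-02]  ψ = [0, 1, 0]  (obs o_1=2)
t=2: δ = [9.645e-04, 5.251e-03, 4.501e-03]  ψ = [2, 1, 2]  (obs o_2=0)
t=3: δ = [5.626e-04, 1.021e-03, 1.094e-03]  ψ = [2, 1, 2]  (obs o_3=2)
backtrack: best end state = 2; path = [0, 2, 2, 2]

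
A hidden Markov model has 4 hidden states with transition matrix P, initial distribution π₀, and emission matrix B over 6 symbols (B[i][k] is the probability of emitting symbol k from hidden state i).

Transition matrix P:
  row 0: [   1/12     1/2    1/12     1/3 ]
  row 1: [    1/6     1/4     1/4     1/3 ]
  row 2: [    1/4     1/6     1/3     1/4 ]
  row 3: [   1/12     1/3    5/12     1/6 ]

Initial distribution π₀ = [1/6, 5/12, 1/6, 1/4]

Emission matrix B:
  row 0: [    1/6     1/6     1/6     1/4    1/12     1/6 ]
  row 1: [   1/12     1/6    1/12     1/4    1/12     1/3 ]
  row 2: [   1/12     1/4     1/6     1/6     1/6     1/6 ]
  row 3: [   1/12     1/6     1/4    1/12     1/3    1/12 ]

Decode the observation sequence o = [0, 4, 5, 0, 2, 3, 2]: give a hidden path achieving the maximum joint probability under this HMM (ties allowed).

path = [1, 3, 1, 0, 3, 1, 3]

t=0: δ = [2.778e-02, 3.472e-02, 1.389e-02, 2.083e-02]  (obs o_0=0)
t=1: δ = [4.823e-04, 1.157e-03, 1.447e-03, 3.858e-03]  ψ = [1, 0, 1, 1]  (obs o_1=4)
t=2: δ = [6.028e-05, 4.287e-04, 2.679e-04, 5.358e-05]  ψ = [2, 3, 3, 3]  (obs o_2=5)
t=3: δ = [1.191e-05, 8.931e-06, 8.931e-06, 1.191e-05]  ψ = [1, 1, 1, 1]  (obs o_3=0)
t=4: δ = [3.721e-07, 4.961e-07, 8.269e-07, 9.923e-07]  ψ = [2, 0, 3, 0]  (obs o_4=2)
t=5: δ = [5.168e-08, 8.269e-08, 6.891e-08, 1.723e-08]  ψ = [2, 3, 3, 2]  (obs o_5=3)
t=6: δ = [2.871e-09, 2.153e-09, 3.828e-09, 6.891e-09]  ψ = [2, 0, 2, 1]  (obs o_6=2)
backtrack: best end state = 3; path = [1, 3, 1, 0, 3, 1, 3]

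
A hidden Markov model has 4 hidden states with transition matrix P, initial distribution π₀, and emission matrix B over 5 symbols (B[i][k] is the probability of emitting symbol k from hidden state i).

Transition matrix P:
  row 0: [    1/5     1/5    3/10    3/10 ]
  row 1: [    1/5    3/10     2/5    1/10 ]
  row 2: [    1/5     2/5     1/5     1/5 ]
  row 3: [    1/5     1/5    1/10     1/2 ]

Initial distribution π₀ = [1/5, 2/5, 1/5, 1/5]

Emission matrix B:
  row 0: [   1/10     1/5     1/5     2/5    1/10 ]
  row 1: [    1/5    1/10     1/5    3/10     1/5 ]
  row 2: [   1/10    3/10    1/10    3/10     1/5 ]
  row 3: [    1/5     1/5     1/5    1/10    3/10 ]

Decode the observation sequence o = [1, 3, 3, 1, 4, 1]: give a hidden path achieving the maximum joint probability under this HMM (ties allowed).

path = [2, 1, 1, 2, 1, 2]

t=0: δ = [4.000e-02, 4.000e-02, 6.000e-02, 4.000e-02]  (obs o_0=1)
t=1: δ = [4.800e-03, 7.200e-03, 4.800e-03, 2.000e-03]  ψ = [2, 2, 1, 3]  (obs o_1=3)
t=2: δ = [5.760e-04, 6.480e-04, 8.640e-04, 1.440e-04]  ψ = [1, 1, 1, 0]  (obs o_2=3)
t=3: δ = [3.456e-05, 3.456e-05, 7.776e-05, 3.456e-05]  ψ = [2, 2, 1, 0]  (obs o_3=1)
t=4: δ = [1.555e-06, 6.221e-06, 3.110e-06, 5.184e-06]  ψ = [2, 2, 2, 3]  (obs o_4=4)
t=5: δ = [2.488e-07, 1.866e-07, 7.465e-07, 5.184e-07]  ψ = [1, 1, 1, 3]  (obs o_5=1)
backtrack: best end state = 2; path = [2, 1, 1, 2, 1, 2]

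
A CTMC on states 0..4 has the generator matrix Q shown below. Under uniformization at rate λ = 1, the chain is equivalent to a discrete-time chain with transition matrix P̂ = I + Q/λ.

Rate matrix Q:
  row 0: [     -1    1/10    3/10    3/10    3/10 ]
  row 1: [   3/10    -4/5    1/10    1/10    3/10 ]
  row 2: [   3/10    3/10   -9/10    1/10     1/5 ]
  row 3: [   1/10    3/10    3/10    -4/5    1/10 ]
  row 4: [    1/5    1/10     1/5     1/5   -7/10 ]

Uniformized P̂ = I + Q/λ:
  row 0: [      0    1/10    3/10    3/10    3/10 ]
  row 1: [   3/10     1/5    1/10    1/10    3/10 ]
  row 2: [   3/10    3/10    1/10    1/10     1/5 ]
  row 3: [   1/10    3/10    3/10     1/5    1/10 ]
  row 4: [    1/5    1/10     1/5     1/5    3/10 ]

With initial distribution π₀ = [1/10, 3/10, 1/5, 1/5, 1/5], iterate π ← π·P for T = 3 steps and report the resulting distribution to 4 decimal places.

π = [0.1843, 0.1949, 0.1976, 0.1794, 0.2438]

t=0: π = [0.1000, 0.3000, 0.2000, 0.2000, 0.2000]
t=1: π = [0.2100, 0.2100, 0.1800, 0.1600, 0.2400]
t=2: π = [0.1810, 0.1890, 0.1980, 0.1820, 0.2500]
t=3: π = [0.1843, 0.1949, 0.1976, 0.1794, 0.2438]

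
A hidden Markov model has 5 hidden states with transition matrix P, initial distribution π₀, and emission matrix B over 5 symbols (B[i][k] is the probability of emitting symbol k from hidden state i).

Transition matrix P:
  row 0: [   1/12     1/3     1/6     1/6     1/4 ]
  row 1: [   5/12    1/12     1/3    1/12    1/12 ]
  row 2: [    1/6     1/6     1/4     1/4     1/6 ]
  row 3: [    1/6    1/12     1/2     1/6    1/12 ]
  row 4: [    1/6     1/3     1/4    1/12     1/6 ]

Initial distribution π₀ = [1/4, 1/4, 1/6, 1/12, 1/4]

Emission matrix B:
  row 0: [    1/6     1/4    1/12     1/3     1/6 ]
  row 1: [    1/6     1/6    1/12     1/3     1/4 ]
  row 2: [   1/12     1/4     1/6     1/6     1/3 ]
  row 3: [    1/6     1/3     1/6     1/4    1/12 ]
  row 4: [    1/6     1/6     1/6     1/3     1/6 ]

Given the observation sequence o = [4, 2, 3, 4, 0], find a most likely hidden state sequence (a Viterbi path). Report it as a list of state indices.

t=0: δ = [4.167e-02, 6.250e-02, 5.556e-02, 6.944e-03, 4.167e-02]  (obs o_0=4)
t=1: δ = [2.170e-03, 1.157e-03, 3.472e-03, 2.315e-03, 1.736e-03]  ψ = [1, 0, 1, 2, 0]  (obs o_1=2)
t=2: δ = [1.929e-04, 2.411e-04, 1.929e-04, 2.170e-04, 1.929e-04]  ψ = [2, 0, 3, 2, 2]  (obs o_2=3)
t=3: δ = [1.674e-05, 1.608e-05, 3.617e-05, 4.019e-06, 8.038e-06]  ψ = [1, 0, 3, 2, 0]  (obs o_3=4)
t=4: δ = [1.116e-06, 1.005e-06, 7.535e-07, 1.507e-06, 1.005e-06]  ψ = [1, 2, 2, 2, 2]  (obs o_4=0)
backtrack: best end state = 3; path = [1, 2, 3, 2, 3]

path = [1, 2, 3, 2, 3]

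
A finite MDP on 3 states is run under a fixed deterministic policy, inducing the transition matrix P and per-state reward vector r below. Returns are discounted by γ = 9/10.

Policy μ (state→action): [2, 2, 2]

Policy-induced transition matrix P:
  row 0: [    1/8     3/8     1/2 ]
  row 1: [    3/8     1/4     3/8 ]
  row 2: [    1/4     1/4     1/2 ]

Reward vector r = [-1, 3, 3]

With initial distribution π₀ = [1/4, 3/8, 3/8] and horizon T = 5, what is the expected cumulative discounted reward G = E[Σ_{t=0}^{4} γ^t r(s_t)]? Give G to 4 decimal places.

G = 8.1072

t=0: π = [0.2500, 0.3750, 0.3750], E[r] = 2.0000, γ^t·E[r] = 2.000000, running G = 2.000000
t=1: π = [0.2656, 0.2813, 0.4531], E[r] = 1.9375, γ^t·E[r] = 1.743750, running G = 3.743750
t=2: π = [0.2520, 0.2832, 0.4648], E[r] = 1.9922, γ^t·E[r] = 1.613672, running G = 5.357422
t=3: π = [0.2539, 0.2815, 0.4646], E[r] = 1.9844, γ^t·E[r] = 1.446609, running G = 6.804031
t=4: π = [0.2534, 0.2817, 0.4648], E[r] = 1.9862, γ^t·E[r] = 1.303150, running G = 8.107181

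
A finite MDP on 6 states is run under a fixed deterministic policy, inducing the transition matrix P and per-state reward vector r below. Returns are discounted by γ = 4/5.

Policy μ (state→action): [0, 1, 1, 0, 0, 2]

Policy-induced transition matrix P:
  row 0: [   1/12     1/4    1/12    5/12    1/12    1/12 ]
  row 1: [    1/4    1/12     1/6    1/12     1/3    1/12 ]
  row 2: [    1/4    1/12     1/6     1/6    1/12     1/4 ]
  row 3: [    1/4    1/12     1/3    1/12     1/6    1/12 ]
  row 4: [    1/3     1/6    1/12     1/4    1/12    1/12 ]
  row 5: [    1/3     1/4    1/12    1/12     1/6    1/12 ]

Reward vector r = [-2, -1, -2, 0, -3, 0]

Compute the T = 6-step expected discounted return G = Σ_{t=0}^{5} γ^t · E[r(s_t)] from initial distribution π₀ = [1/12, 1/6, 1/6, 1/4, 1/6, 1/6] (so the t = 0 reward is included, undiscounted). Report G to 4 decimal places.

G = -4.9406

t=0: π = [0.0833, 0.1667, 0.1667, 0.2500, 0.1667, 0.1667], E[r] = -1.1667, γ^t·E[r] = -1.166667, running G = -1.166667
t=1: π = [0.2639, 0.1389, 0.1736, 0.1528, 0.1597, 0.1111], E[r] = -1.4931, γ^t·E[r] = -1.194444, running G = -2.361111
t=2: π = [0.2286, 0.1591, 0.1476, 0.2124, 0.1400, 0.1123], E[r] = -1.3316, γ^t·E[r] = -0.852222, running G = -3.213333
t=3: π = [0.2329, 0.1518, 0.1620, 0.1952, 0.1502, 0.1079], E[r] = -1.3922, γ^t·E[r] = -0.712790, running G = -3.926123
t=4: π = [0.2327, 0.1527, 0.1583, 0.1995, 0.1465, 0.1103], E[r] = -1.3742, γ^t·E[r] = -0.562879, running G = -4.489002
t=5: π = [0.2326, 0.1527, 0.1591, 0.1985, 0.1473, 0.1097], E[r] = -1.3782, γ^t·E[r] = -0.451595, running G = -4.940597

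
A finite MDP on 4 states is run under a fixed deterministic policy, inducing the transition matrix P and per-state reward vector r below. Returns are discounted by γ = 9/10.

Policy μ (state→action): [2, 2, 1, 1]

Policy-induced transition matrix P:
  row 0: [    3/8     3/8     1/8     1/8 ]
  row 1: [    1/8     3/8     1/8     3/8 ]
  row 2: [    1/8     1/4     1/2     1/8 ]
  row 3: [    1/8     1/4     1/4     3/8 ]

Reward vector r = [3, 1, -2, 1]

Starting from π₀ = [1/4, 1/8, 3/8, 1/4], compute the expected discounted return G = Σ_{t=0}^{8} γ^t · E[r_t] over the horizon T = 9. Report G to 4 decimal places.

t=0: π = [0.2500, 0.1250, 0.3750, 0.2500], E[r] = 0.3750, γ^t·E[r] = 0.375000, running G = 0.375000
t=1: π = [0.1875, 0.2969, 0.2969, 0.2188], E[r] = 0.4844, γ^t·E[r] = 0.435938, running G = 0.810938
t=2: π = [0.1719, 0.3105, 0.2637, 0.2539], E[r] = 0.5527, γ^t·E[r] = 0.447715, running G = 1.258652
t=3: π = [0.1680, 0.3103, 0.2556, 0.2661], E[r] = 0.5691, γ^t·E[r] = 0.414868, running G = 1.673520
t=4: π = [0.1670, 0.3098, 0.2541, 0.2691], E[r] = 0.5716, γ^t·E[r] = 0.375043, running G = 2.048563
t=5: π = [0.1667, 0.3096, 0.2539, 0.2697], E[r] = 0.5717, γ^t·E[r] = 0.337582, running G = 2.386145
t=6: π = [0.1667, 0.3095, 0.2539, 0.2698], E[r] = 0.5716, γ^t·E[r] = 0.303747, running G = 2.689892
t=7: π = [0.1667, 0.3095, 0.2540, 0.2698], E[r] = 0.5715, γ^t·E[r] = 0.273335, running G = 2.963226
t=8: π = [0.1667, 0.3095, 0.2540, 0.2698], E[r] = 0.5714, γ^t·E[r] = 0.245988, running G = 3.209214

G = 3.2092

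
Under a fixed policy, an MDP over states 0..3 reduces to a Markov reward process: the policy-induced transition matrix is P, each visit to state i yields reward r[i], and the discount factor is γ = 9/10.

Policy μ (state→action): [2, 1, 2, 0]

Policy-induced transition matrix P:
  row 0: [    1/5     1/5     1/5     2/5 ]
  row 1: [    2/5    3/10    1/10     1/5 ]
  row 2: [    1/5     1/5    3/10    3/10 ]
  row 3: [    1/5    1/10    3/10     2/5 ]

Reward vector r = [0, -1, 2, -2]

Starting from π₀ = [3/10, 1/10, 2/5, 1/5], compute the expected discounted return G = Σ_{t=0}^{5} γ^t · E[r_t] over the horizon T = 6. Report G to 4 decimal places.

G = -1.0990

t=0: π = [0.3000, 0.1000, 0.4000, 0.2000], E[r] = 0.3000, γ^t·E[r] = 0.300000, running G = 0.300000
t=1: π = [0.2200, 0.1900, 0.2500, 0.3400], E[r] = -0.3700, γ^t·E[r] = -0.333000, running G = -0.033000
t=2: π = [0.2380, 0.1850, 0.2400, 0.3370], E[r] = -0.3790, γ^t·E[r] = -0.306990, running G = -0.339990
t=3: π = [0.2370, 0.1848, 0.2392, 0.3390], E[r] = -0.3844, γ^t·E[r] = -0.280228, running G = -0.620218
t=4: π = [0.2370, 0.1846, 0.2393, 0.3391], E[r] = -0.3841, γ^t·E[r] = -0.252034, running G = -0.872252
t=5: π = [0.2369, 0.1845, 0.2394, 0.3392], E[r] = -0.3841, γ^t·E[r] = -0.226789, running G = -1.099041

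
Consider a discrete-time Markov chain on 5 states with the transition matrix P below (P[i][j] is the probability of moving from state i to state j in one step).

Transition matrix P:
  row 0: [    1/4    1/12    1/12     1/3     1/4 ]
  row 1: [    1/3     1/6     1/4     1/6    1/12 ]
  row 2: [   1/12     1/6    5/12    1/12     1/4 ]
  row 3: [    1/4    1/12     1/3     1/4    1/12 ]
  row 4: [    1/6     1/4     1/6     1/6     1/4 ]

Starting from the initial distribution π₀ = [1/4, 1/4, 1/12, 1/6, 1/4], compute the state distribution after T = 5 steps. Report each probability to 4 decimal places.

t=0: π = [0.2500, 0.2500, 0.0833, 0.1667, 0.2500]
t=1: π = [0.2361, 0.1528, 0.2153, 0.2153, 0.1806]
t=2: π = [0.2118, 0.1441, 0.2494, 0.2060, 0.1887]
t=3: π = [0.2047, 0.1476, 0.2577, 0.1984, 0.1916]
t=4: π = [0.2034, 0.1490, 0.2594, 0.1958, 0.1923]
t=5: π = [0.2032, 0.1494, 0.2596, 0.1953, 0.1925]

π = [0.2032, 0.1494, 0.2596, 0.1953, 0.1925]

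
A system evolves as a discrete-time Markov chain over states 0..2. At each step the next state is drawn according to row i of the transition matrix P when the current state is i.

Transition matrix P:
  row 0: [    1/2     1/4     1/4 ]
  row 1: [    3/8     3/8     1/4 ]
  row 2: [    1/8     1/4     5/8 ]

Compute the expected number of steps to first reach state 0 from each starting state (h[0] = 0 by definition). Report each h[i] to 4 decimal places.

First-step conditioning: h[0] = 0; for i ≠ 0, h[i] = 1 + Σ_k P[i][k]·h[k].
  h[1] = 1 + 3/8·h[1] + 1/4·h[2]
  h[2] = 1 + 1/4·h[1] + 5/8·h[2]
Solving the 2×2 linear system over states ≠ 0 gives exactly h = [0, 40/11, 56/11] (h[0] = 0 is the target).

h = [0.0000, 3.6364, 5.0909]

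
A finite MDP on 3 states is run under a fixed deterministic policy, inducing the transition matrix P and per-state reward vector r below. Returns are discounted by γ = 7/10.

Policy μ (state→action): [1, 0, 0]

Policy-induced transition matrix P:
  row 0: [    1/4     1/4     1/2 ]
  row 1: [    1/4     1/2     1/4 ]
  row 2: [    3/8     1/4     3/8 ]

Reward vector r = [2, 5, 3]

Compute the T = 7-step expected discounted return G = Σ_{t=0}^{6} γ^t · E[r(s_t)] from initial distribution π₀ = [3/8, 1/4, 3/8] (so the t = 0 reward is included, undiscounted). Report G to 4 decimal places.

G = 10.0268

t=0: π = [0.3750, 0.2500, 0.3750], E[r] = 3.1250, γ^t·E[r] = 3.125000, running G = 3.125000
t=1: π = [0.2969, 0.3125, 0.3906], E[r] = 3.3281, γ^t·E[r] = 2.329688, running G = 5.454688
t=2: π = [0.2988, 0.3281, 0.3730], E[r] = 3.3574, γ^t·E[r] = 1.645137, running G = 7.099824
t=3: π = [0.2966, 0.3320, 0.3713], E[r] = 3.3674, γ^t·E[r] = 1.155029, running G = 8.254853
t=4: π = [0.2964, 0.3330, 0.3706], E[r] = 3.3696, γ^t·E[r] = 0.809041, running G = 9.063894
t=5: π = [0.2963, 0.3333, 0.3704], E[r] = 3.3702, γ^t·E[r] = 0.566426, running G = 9.630320
t=6: π = [0.2963, 0.3333, 0.3704], E[r] = 3.3703, γ^t·E[r] = 0.396515, running G = 10.026835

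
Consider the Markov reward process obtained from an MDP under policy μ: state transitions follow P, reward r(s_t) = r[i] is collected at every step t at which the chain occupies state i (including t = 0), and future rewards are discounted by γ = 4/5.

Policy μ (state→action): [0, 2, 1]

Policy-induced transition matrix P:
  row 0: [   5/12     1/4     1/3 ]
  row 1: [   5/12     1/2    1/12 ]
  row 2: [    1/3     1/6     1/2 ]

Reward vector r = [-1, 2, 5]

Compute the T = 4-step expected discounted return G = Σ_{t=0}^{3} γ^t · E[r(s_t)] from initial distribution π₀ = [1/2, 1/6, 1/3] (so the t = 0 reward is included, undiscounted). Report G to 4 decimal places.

G = 5.0707

t=0: π = [0.5000, 0.1667, 0.3333], E[r] = 1.5000, γ^t·E[r] = 1.500000, running G = 1.500000
t=1: π = [0.3889, 0.2639, 0.3472], E[r] = 1.8750, γ^t·E[r] = 1.500000, running G = 3.000000
t=2: π = [0.3877, 0.2870, 0.3252], E[r] = 1.8125, γ^t·E[r] = 1.160000, running G = 4.160000
t=3: π = [0.3896, 0.2947, 0.3158], E[r] = 1.7786, γ^t·E[r] = 0.910667, running G = 5.070667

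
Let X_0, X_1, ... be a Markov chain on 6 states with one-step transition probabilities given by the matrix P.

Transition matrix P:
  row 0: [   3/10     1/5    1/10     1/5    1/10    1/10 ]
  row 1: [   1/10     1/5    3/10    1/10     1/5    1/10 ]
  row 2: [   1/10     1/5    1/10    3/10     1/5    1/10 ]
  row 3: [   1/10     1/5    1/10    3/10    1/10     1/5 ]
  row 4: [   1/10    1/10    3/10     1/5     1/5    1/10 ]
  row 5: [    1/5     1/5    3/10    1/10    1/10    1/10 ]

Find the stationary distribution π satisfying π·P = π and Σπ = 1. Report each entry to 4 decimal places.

π = [0.1401, 0.1847, 0.1917, 0.2096, 0.1529, 0.1210]

Balance equations π_j = Σ_i π_i·P[i][j]:
  π_0 = 3/10·π_0 + 1/10·π_1 + 1/10·π_2 + 1/10·π_3 + 1/10·π_4 + 1/5·π_5
  π_1 = 1/5·π_0 + 1/5·π_1 + 1/5·π_2 + 1/5·π_3 + 1/10·π_4 + 1/5·π_5
  π_2 = 1/10·π_0 + 3/10·π_1 + 1/10·π_2 + 1/10·π_3 + 3/10·π_4 + 3/10·π_5
  π_3 = 1/5·π_0 + 1/10·π_1 + 3/10·π_2 + 3/10·π_3 + 1/5·π_4 + 1/10·π_5
  π_4 = 1/10·π_0 + 1/5·π_1 + 1/5·π_2 + 1/10·π_3 + 1/5·π_4 + 1/10·π_5
  normalize: π_0 + π_1 + π_2 + π_3 + π_4 + π_5 = 1
Solving the linear system gives exactly π = [2837/20247, 14959/80988, 15527/80988, 4243/20247, 6193/40494, 2449/20247].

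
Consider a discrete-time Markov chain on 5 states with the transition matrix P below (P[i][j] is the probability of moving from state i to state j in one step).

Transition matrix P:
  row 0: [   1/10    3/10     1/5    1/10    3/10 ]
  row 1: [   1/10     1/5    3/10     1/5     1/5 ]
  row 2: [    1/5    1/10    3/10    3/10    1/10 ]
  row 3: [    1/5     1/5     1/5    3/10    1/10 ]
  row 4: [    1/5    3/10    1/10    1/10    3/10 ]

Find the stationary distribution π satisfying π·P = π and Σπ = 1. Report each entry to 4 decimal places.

Balance equations π_j = Σ_i π_i·P[i][j]:
  π_0 = 1/10·π_0 + 1/10·π_1 + 1/5·π_2 + 1/5·π_3 + 1/5·π_4
  π_1 = 3/10·π_0 + 1/5·π_1 + 1/10·π_2 + 1/5·π_3 + 3/10·π_4
  π_2 = 1/5·π_0 + 3/10·π_1 + 3/10·π_2 + 1/5·π_3 + 1/10·π_4
  π_3 = 1/10·π_0 + 1/5·π_1 + 3/10·π_2 + 3/10·π_3 + 1/10·π_4
  normalize: π_0 + π_1 + π_2 + π_3 + π_4 = 1
Solving the linear system gives exactly π = [649/3995, 851/3995, 897/3995, 166/799, 768/3995].

π = [0.1625, 0.2130, 0.2245, 0.2078, 0.1922]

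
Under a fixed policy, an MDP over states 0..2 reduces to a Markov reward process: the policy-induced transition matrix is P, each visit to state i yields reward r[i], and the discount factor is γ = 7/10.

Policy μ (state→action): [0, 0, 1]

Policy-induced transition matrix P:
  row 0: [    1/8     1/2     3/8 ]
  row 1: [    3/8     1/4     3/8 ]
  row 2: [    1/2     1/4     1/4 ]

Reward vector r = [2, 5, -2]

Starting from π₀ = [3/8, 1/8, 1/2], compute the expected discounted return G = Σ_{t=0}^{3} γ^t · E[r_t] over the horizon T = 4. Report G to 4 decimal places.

t=0: π = [0.3750, 0.1250, 0.5000], E[r] = 0.3750, γ^t·E[r] = 0.375000, running G = 0.375000
t=1: π = [0.3438, 0.3438, 0.3125], E[r] = 1.7813, γ^t·E[r] = 1.246875, running G = 1.621875
t=2: π = [0.3281, 0.3359, 0.3359], E[r] = 1.6641, γ^t·E[r] = 0.815391, running G = 2.437266
t=3: π = [0.3350, 0.3320, 0.3330], E[r] = 1.6641, γ^t·E[r] = 0.570773, running G = 3.008039

G = 3.0080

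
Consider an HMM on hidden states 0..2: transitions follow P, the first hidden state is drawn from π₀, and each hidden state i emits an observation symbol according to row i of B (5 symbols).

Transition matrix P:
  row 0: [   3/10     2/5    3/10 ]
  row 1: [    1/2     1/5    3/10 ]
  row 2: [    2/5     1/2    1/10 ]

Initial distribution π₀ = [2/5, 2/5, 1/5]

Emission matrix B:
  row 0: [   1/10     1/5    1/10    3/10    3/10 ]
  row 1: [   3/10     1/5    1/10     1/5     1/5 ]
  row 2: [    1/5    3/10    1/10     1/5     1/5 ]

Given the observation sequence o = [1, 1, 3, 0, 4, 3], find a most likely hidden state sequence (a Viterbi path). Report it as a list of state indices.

t=0: δ = [8.000e-02, 8.000e-02, 6.000e-02]  (obs o_0=1)
t=1: δ = [8.000e-03, 6.400e-03, 7.200e-03]  ψ = [1, 0, 0]  (obs o_1=1)
t=2: δ = [9.600e-04, 7.200e-04, 4.800e-04]  ψ = [1, 2, 0]  (obs o_2=3)
t=3: δ = [3.600e-05, 1.152e-04, 5.760e-05]  ψ = [1, 0, 0]  (obs o_3=0)
t=4: δ = [1.728e-05, 5.760e-06, 6.912e-06]  ψ = [1, 2, 1]  (obs o_4=4)
t=5: δ = [1.555e-06, 1.382e-06, 1.037e-06]  ψ = [0, 0, 0]  (obs o_5=3)
backtrack: best end state = 0; path = [0, 1, 0, 1, 0, 0]

path = [0, 1, 0, 1, 0, 0]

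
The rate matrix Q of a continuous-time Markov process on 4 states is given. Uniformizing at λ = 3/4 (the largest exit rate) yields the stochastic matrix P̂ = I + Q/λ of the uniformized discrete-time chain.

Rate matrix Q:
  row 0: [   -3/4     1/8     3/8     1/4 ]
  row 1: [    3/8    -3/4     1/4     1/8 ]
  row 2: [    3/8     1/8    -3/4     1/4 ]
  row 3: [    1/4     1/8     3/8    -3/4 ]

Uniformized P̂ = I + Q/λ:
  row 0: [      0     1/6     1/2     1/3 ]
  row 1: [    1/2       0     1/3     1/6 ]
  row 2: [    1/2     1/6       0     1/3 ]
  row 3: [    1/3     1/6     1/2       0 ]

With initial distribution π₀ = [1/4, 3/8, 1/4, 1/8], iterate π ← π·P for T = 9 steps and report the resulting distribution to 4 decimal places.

t=0: π = [0.2500, 0.3750, 0.2500, 0.1250]
t=1: π = [0.3542, 0.1042, 0.3125, 0.2292]
t=2: π = [0.2847, 0.1493, 0.3264, 0.2396]
t=3: π = [0.3177, 0.1418, 0.3119, 0.2286]
t=4: π = [0.3030, 0.1430, 0.3204, 0.2335]
t=5: π = [0.3096, 0.1428, 0.3160, 0.2317]
t=6: π = [0.3066, 0.1429, 0.3182, 0.2323]
t=7: π = [0.3080, 0.1429, 0.3171, 0.2321]
t=8: π = [0.3073, 0.1429, 0.3177, 0.2322]
t=9: π = [0.3076, 0.1429, 0.3174, 0.2321]

π = [0.3076, 0.1429, 0.3174, 0.2321]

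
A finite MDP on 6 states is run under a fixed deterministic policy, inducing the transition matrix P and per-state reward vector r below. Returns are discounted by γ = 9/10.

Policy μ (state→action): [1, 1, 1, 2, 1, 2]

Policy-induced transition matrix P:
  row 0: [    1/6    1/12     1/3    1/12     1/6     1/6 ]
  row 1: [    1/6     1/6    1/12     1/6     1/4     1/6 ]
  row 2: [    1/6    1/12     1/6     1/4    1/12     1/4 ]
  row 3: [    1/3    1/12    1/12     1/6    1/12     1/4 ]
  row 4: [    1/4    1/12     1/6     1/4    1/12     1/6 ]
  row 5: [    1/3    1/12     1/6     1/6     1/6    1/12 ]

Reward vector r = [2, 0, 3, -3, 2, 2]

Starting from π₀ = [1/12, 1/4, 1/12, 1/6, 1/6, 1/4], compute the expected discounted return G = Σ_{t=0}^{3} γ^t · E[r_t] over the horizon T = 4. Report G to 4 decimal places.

G = 3.4374

t=0: π = [0.0833, 0.2500, 0.0833, 0.1667, 0.1667, 0.2500], E[r] = 0.7500, γ^t·E[r] = 0.750000, running G = 0.750000
t=1: π = [0.2500, 0.1042, 0.1458, 0.1806, 0.1528, 0.1667], E[r] = 1.0347, γ^t·E[r] = 0.931250, running G = 1.681250
t=2: π = [0.2373, 0.0920, 0.1846, 0.1707, 0.1354, 0.1800], E[r] = 1.1470, γ^t·E[r] = 0.929063, running G = 2.610313
t=3: π = [0.2364, 0.0910, 0.1843, 0.1736, 0.1334, 0.1813], E[r] = 1.1345, γ^t·E[r] = 0.827051, running G = 3.437363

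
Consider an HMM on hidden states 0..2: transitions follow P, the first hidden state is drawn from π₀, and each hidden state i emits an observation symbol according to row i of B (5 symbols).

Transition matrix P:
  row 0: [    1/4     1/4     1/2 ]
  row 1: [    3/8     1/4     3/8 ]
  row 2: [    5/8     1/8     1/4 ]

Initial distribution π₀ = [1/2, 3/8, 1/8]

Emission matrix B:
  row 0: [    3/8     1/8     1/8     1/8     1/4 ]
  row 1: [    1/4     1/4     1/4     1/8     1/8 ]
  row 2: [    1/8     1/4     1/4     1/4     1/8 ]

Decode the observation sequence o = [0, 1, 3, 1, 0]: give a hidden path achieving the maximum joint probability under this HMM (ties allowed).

path = [0, 2, 0, 2, 0]

t=0: δ = [1.875e-01, 9.375e-02, 1.562e-02]  (obs o_0=0)
t=1: δ = [5.859e-03, 1.172e-02, 2.344e-02]  ψ = [0, 0, 0]  (obs o_1=1)
t=2: δ = [1.831e-03, 3.662e-04, 1.465e-03]  ψ = [2, 1, 2]  (obs o_2=3)
t=3: δ = [1.144e-04, 1.144e-04, 2.289e-04]  ψ = [2, 0, 0]  (obs o_3=1)
t=4: δ = [5.364e-05, 7.153e-06, 7.153e-06]  ψ = [2, 0, 0]  (obs o_4=0)
backtrack: best end state = 0; path = [0, 2, 0, 2, 0]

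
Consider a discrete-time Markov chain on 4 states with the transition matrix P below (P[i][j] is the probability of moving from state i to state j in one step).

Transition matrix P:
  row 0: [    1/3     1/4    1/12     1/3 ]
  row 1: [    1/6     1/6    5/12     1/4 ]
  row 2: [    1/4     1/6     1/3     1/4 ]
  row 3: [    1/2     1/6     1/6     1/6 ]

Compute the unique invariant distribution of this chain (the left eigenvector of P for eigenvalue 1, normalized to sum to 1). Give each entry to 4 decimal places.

Balance equations π_j = Σ_i π_i·P[i][j]:
  π_0 = 1/3·π_0 + 1/6·π_1 + 1/4·π_2 + 1/2·π_3
  π_1 = 1/4·π_0 + 1/6·π_1 + 1/6·π_2 + 1/6·π_3
  π_2 = 1/12·π_0 + 5/12·π_1 + 1/3·π_2 + 1/6·π_3
  normalize: π_0 + π_1 + π_2 + π_3 = 1
Solving the linear system gives exactly π = [550/1693, 328/1693, 382/1693, 433/1693].

π = [0.3249, 0.1937, 0.2256, 0.2558]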